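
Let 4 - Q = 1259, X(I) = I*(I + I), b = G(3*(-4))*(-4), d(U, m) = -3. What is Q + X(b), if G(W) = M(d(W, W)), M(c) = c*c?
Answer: 1337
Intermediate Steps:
M(c) = c²
G(W) = 9 (G(W) = (-3)² = 9)
b = -36 (b = 9*(-4) = -36)
X(I) = 2*I² (X(I) = I*(2*I) = 2*I²)
Q = -1255 (Q = 4 - 1*1259 = 4 - 1259 = -1255)
Q + X(b) = -1255 + 2*(-36)² = -1255 + 2*1296 = -1255 + 2592 = 1337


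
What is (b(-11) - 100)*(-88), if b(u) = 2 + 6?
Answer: 8096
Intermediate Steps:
b(u) = 8
(b(-11) - 100)*(-88) = (8 - 100)*(-88) = -92*(-88) = 8096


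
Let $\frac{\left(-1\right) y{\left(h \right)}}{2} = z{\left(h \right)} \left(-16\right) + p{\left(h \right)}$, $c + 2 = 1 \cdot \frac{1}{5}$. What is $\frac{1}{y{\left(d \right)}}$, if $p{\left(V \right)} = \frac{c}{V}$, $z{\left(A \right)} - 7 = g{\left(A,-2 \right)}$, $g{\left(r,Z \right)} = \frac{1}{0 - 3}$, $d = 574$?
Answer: $\frac{4305}{918427} \approx 0.0046874$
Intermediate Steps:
$c = - \frac{9}{5}$ ($c = -2 + 1 \cdot \frac{1}{5} = -2 + \frac{1}{5} = - \frac{9}{5} \approx -1.8$)
$g{\left(r,Z \right)} = - \frac{1}{3}$ ($g{\left(r,Z \right)} = \frac{1}{-3} = - \frac{1}{3}$)
$z{\left(A \right)} = \frac{20}{3}$ ($z{\left(A \right)} = 7 - \frac{1}{3} = \frac{20}{3}$)
$p{\left(V \right)} = - \frac{9}{5 V}$
$y{\left(h \right)} = \frac{640}{3} + \frac{18}{5 h}$ ($y{\left(h \right)} = - 2 \left(\frac{20}{3} \left(-16\right) - \frac{9}{5 h}\right) = - 2 \left(- \frac{320}{3} - \frac{9}{5 h}\right) = \frac{640}{3} + \frac{18}{5 h}$)
$\frac{1}{y{\left(d \right)}} = \frac{1}{\frac{2}{15} \cdot \frac{1}{574} \left(27 + 1600 \cdot 574\right)} = \frac{1}{\frac{2}{15} \cdot \frac{1}{574} \left(27 + 918400\right)} = \frac{1}{\frac{2}{15} \cdot \frac{1}{574} \cdot 918427} = \frac{1}{\frac{918427}{4305}} = \frac{4305}{918427}$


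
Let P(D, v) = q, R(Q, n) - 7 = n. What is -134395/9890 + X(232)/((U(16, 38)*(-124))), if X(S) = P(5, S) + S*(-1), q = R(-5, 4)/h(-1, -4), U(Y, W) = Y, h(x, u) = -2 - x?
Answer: -26423641/1962176 ≈ -13.466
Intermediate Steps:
R(Q, n) = 7 + n
q = -11 (q = (7 + 4)/(-2 - 1*(-1)) = 11/(-2 + 1) = 11/(-1) = 11*(-1) = -11)
P(D, v) = -11
X(S) = -11 - S (X(S) = -11 + S*(-1) = -11 - S)
-134395/9890 + X(232)/((U(16, 38)*(-124))) = -134395/9890 + (-11 - 1*232)/((16*(-124))) = -134395*1/9890 + (-11 - 232)/(-1984) = -26879/1978 - 243*(-1/1984) = -26879/1978 + 243/1984 = -26423641/1962176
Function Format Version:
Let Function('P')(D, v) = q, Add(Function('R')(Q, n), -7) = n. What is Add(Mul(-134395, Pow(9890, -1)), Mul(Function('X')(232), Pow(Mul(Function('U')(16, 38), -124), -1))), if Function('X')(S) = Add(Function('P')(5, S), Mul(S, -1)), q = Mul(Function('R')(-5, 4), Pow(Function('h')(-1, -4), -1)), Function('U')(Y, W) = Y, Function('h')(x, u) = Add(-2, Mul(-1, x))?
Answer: Rational(-26423641, 1962176) ≈ -13.466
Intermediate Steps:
Function('R')(Q, n) = Add(7, n)
q = -11 (q = Mul(Add(7, 4), Pow(Add(-2, Mul(-1, -1)), -1)) = Mul(11, Pow(Add(-2, 1), -1)) = Mul(11, Pow(-1, -1)) = Mul(11, -1) = -11)
Function('P')(D, v) = -11
Function('X')(S) = Add(-11, Mul(-1, S)) (Function('X')(S) = Add(-11, Mul(S, -1)) = Add(-11, Mul(-1, S)))
Add(Mul(-134395, Pow(9890, -1)), Mul(Function('X')(232), Pow(Mul(Function('U')(16, 38), -124), -1))) = Add(Mul(-134395, Pow(9890, -1)), Mul(Add(-11, Mul(-1, 232)), Pow(Mul(16, -124), -1))) = Add(Mul(-134395, Rational(1, 9890)), Mul(Add(-11, -232), Pow(-1984, -1))) = Add(Rational(-26879, 1978), Mul(-243, Rational(-1, 1984))) = Add(Rational(-26879, 1978), Rational(243, 1984)) = Rational(-26423641, 1962176)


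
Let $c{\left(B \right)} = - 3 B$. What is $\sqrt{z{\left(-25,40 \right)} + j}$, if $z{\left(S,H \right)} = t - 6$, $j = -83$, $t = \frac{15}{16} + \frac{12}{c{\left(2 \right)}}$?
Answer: $\frac{i \sqrt{1441}}{4} \approx 9.4901 i$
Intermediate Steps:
$t = - \frac{17}{16}$ ($t = \frac{15}{16} + \frac{12}{\left(-3\right) 2} = 15 \cdot \frac{1}{16} + \frac{12}{-6} = \frac{15}{16} + 12 \left(- \frac{1}{6}\right) = \frac{15}{16} - 2 = - \frac{17}{16} \approx -1.0625$)
$z{\left(S,H \right)} = - \frac{113}{16}$ ($z{\left(S,H \right)} = - \frac{17}{16} - 6 = - \frac{113}{16}$)
$\sqrt{z{\left(-25,40 \right)} + j} = \sqrt{- \frac{113}{16} - 83} = \sqrt{- \frac{1441}{16}} = \frac{i \sqrt{1441}}{4}$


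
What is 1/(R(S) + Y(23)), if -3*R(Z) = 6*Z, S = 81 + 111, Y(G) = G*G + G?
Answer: 1/168 ≈ 0.0059524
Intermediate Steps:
Y(G) = G + G² (Y(G) = G² + G = G + G²)
S = 192
R(Z) = -2*Z
1/(R(S) + Y(23)) = 1/(-2*192 + 23*(1 + 23)) = 1/(-384 + 23*24) = 1/(-384 + 552) = 1/168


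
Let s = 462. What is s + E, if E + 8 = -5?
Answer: 449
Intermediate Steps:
E = -13 (E = -8 - 5 = -13)
s + E = 462 - 13 = 449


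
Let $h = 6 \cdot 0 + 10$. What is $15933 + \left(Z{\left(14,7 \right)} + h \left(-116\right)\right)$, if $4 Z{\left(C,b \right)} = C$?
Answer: $\frac{29553}{2} \approx 14777.0$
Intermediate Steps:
$h = 10$ ($h = 0 + 10 = 10$)
$Z{\left(C,b \right)} = \frac{C}{4}$
$15933 + \left(Z{\left(14,7 \right)} + h \left(-116\right)\right) = 15933 + \left(\frac{1}{4} \cdot 14 + 10 \left(-116\right)\right) = 15933 + \left(\frac{7}{2} - 1160\right) = 15933 - \frac{2313}{2} = \frac{29553}{2}$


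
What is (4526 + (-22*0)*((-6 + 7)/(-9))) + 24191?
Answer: 28717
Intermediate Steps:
(4526 + (-22*0)*((-6 + 7)/(-9))) + 24191 = (4526 + 0*(1*(-1/9))) + 24191 = (4526 + 0*(-1/9)) + 24191 = (4526 + 0) + 24191 = 4526 + 24191 = 28717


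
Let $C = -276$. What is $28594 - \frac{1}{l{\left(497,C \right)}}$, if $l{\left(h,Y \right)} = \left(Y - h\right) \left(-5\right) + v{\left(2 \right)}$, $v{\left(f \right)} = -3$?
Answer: $\frac{110430027}{3862} \approx 28594.0$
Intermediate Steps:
$l{\left(h,Y \right)} = -3 - 5 Y + 5 h$ ($l{\left(h,Y \right)} = \left(Y - h\right) \left(-5\right) - 3 = \left(- 5 Y + 5 h\right) - 3 = -3 - 5 Y + 5 h$)
$28594 - \frac{1}{l{\left(497,C \right)}} = 28594 - \frac{1}{-3 - -1380 + 5 \cdot 497} = 28594 - \frac{1}{-3 + 1380 + 2485} = 28594 - \frac{1}{3862} = \frac{110430027}{3862}$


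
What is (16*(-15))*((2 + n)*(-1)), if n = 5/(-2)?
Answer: -120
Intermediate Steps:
n = -5/2 (n = 5*(-½) = -5/2 ≈ -2.5000)
(16*(-15))*((2 + n)*(-1)) = (16*(-15))*((2 - 5/2)*(-1)) = -(-120)*(-1) = -240*½ = -120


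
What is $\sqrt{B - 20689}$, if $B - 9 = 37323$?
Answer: $\sqrt{16643} \approx 129.01$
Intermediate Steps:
$B = 37332$ ($B = 9 + 37323 = 37332$)
$\sqrt{B - 20689} = \sqrt{37332 - 20689} = \sqrt{16643}$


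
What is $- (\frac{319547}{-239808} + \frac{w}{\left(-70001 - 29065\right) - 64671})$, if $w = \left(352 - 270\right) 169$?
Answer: $\frac{18548308801}{13088480832} \approx 1.4171$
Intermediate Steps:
$w = 13858$ ($w = 82 \cdot 169 = 13858$)
$- (\frac{319547}{-239808} + \frac{w}{\left(-70001 - 29065\right) - 64671}) = - (\frac{319547}{-239808} + \frac{13858}{\left(-70001 - 29065\right) - 64671}) = - (319547 \left(- \frac{1}{239808}\right) + \frac{13858}{-99066 - 64671}) = - (- \frac{319547}{239808} + \frac{13858}{-163737}) = - (- \frac{319547}{239808} + 13858 \left(- \frac{1}{163737}\right)) = - (- \frac{319547}{239808} - \frac{13858}{163737}) = \left(-1\right) \left(- \frac{18548308801}{13088480832}\right) = \frac{18548308801}{13088480832}$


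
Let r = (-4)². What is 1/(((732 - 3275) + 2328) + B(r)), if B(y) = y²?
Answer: 1/41 ≈ 0.024390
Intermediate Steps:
r = 16
1/(((732 - 3275) + 2328) + B(r)) = 1/(((732 - 3275) + 2328) + 16²) = 1/((-2543 + 2328) + 256) = 1/(-215 + 256) = 1/41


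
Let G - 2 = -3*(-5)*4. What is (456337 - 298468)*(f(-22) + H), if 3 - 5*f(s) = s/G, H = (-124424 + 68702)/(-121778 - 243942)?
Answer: 736802881551/5668660 ≈ 1.2998e+5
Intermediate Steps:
G = 62 (G = 2 - 3*(-5)*4 = 2 + 15*4 = 2 + 60 = 62)
H = 27861/182860 (H = -55722/(-365720) = -55722*(-1/365720) = 27861/182860 ≈ 0.15236)
f(s) = 3/5 - s/310 (f(s) = 3/5 - s/(5*62) = 3/5 - s/310)
(456337 - 298468)*(f(-22) + H) = (456337 - 298468)*((3/5 - 1/310*(-22)) + 27861/182860) = 157869*((3/5 + 11/155) + 27861/182860) = 157869*(104/155 + 27861/182860) = 157869*(4667179/5668660) = 736802881551/5668660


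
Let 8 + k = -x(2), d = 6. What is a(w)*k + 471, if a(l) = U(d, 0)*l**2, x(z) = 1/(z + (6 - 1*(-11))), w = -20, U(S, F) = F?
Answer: 471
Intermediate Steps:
x(z) = 1/(17 + z) (x(z) = 1/(z + (6 + 11)) = 1/(z + 17) = 1/(17 + z))
a(l) = 0 (a(l) = 0*l**2 = 0)
k = -153/19 (k = -8 - 1/(17 + 2) = -8 - 1/19 = -153/19 ≈ -8.0526)
a(w)*k + 471 = 0*(-153/19) + 471 = 0 + 471 = 471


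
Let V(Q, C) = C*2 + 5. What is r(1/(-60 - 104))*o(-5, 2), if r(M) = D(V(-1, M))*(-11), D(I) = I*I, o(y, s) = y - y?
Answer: 0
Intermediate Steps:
V(Q, C) = 5 + 2*C (V(Q, C) = 2*C + 5 = 5 + 2*C)
o(y, s) = 0
D(I) = I²
r(M) = -11*(5 + 2*M)² (r(M) = (5 + 2*M)²*(-11) = -11*(5 + 2*M)²)
r(1/(-60 - 104))*o(-5, 2) = -11*(5 + 2/(-60 - 104))²*0 = -11*(5 + 2/(-164))²*0 = -11*(5 + 2*(-1/164))²*0 = -11*(5 - 1/82)²*0 = -11*(409/82)²*0 = -11*167281/6724*0 = -1840091/6724*0 = 0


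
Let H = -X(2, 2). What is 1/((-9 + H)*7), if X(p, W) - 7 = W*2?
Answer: -1/140 ≈ -0.0071429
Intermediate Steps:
X(p, W) = 7 + 2*W (X(p, W) = 7 + W*2 = 7 + 2*W)
H = -11 (H = -(7 + 2*2) = -(7 + 4) = -1*11 = -11)
1/((-9 + H)*7) = 1/((-9 - 11)*7) = 1/(-20*7) = 1/(-140) = -1/140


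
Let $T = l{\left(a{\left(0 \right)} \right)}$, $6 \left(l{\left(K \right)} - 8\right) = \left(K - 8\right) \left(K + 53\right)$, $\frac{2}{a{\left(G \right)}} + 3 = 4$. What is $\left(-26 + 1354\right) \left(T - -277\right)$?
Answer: $305440$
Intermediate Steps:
$a{\left(G \right)} = 2$ ($a{\left(G \right)} = \frac{2}{-3 + 4} = \frac{2}{1} = 2 \cdot 1 = 2$)
$l{\left(K \right)} = 8 + \frac{\left(-8 + K\right) \left(53 + K\right)}{6}$ ($l{\left(K \right)} = 8 + \frac{\left(K - 8\right) \left(K + 53\right)}{6} = 8 + \frac{\left(-8 + K\right) \left(53 + K\right)}{6}$)
$T = -47$ ($T = - \frac{188}{3} + \frac{2^{2}}{6} + \frac{15}{2} \cdot 2 = - \frac{188}{3} + \frac{1}{6} \cdot 4 + 15 = - \frac{188}{3} + \frac{2}{3} + 15 = -47$)
$\left(-26 + 1354\right) \left(T - -277\right) = \left(-26 + 1354\right) \left(-47 - -277\right) = 1328 \left(-47 + \left(-1383 + 1660\right)\right) = 1328 \left(-47 + 277\right) = 1328 \cdot 230 = 305440$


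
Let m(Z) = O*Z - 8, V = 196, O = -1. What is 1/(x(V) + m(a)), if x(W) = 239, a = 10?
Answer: 1/221 ≈ 0.0045249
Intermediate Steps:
m(Z) = -8 - Z (m(Z) = -Z - 8 = -8 - Z)
1/(x(V) + m(a)) = 1/(239 + (-8 - 1*10)) = 1/(239 + (-8 - 10)) = 1/(239 - 18) = 1/221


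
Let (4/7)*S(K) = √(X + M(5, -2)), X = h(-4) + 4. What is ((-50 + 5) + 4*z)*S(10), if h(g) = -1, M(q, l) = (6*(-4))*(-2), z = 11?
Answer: -7*√51/4 ≈ -12.497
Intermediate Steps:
M(q, l) = 48 (M(q, l) = -24*(-2) = 48)
X = 3 (X = -1 + 4 = 3)
S(K) = 7*√51/4 (S(K) = 7*√(3 + 48)/4 = 7*√51/4)
((-50 + 5) + 4*z)*S(10) = ((-50 + 5) + 4*11)*(7*√51/4) = (-45 + 44)*(7*√51/4) = -7*√51/4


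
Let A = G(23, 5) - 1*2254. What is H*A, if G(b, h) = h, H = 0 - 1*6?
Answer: 13494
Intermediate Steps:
H = -6 (H = 0 - 6 = -6)
A = -2249 (A = 5 - 1*2254 = 5 - 2254 = -2249)
H*A = -6*(-2249) = 13494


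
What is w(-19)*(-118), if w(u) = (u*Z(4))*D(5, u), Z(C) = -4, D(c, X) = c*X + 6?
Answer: 798152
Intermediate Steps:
D(c, X) = 6 + X*c (D(c, X) = X*c + 6 = 6 + X*c)
w(u) = -4*u*(6 + 5*u) (w(u) = (u*(-4))*(6 + u*5) = (-4*u)*(6 + 5*u) = -4*u*(6 + 5*u))
w(-19)*(-118) = -4*(-19)*(6 + 5*(-19))*(-118) = -4*(-19)*(6 - 95)*(-118) = -4*(-19)*(-89)*(-118) = -6764*(-118) = 798152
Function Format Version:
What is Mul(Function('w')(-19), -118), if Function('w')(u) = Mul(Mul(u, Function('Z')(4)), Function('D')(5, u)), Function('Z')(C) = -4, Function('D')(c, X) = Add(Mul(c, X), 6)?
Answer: 798152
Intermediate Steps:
Function('D')(c, X) = Add(6, Mul(X, c)) (Function('D')(c, X) = Add(Mul(X, c), 6) = Add(6, Mul(X, c)))
Function('w')(u) = Mul(-4, u, Add(6, Mul(5, u))) (Function('w')(u) = Mul(Mul(u, -4), Add(6, Mul(u, 5))) = Mul(Mul(-4, u), Add(6, Mul(5, u))) = Mul(-4, u, Add(6, Mul(5, u))))
Mul(Function('w')(-19), -118) = Mul(Mul(-4, -19, Add(6, Mul(5, -19))), -118) = Mul(Mul(-4, -19, Add(6, -95)), -118) = Mul(Mul(-4, -19, -89), -118) = Mul(-6764, -118) = 798152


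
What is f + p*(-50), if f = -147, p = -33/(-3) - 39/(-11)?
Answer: -9617/11 ≈ -874.27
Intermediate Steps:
p = 160/11 (p = -33*(-⅓) - 39*(-1/11) = 11 + 39/11 = 160/11 ≈ 14.545)
f + p*(-50) = -147 + (160/11)*(-50) = -147 - 8000/11 = -9617/11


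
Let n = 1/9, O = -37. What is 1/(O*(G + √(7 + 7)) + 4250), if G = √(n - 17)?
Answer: 3/(12750 - 111*√14 - 74*I*√38) ≈ 0.00024288 + 8.9825e-6*I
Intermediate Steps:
n = ⅑ ≈ 0.11111
G = 2*I*√38/3 (G = √(⅑ - 17) = √(-152/9) = 2*I*√38/3 ≈ 4.1096*I)
1/(O*(G + √(7 + 7)) + 4250) = 1/(-37*(2*I*√38/3 + √(7 + 7)) + 4250) = 1/(-37*(2*I*√38/3 + √14) + 4250) = 1/(-37*(√14 + 2*I*√38/3) + 4250) = 1/((-37*√14 - 74*I*√38/3) + 4250) = 1/(4250 - 37*√14 - 74*I*√38/3)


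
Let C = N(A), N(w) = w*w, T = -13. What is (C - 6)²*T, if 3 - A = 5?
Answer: -52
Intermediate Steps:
A = -2 (A = 3 - 1*5 = 3 - 5 = -2)
N(w) = w²
C = 4 (C = (-2)² = 4)
(C - 6)²*T = (4 - 6)²*(-13) = (-2)²*(-13) = 4*(-13) = -52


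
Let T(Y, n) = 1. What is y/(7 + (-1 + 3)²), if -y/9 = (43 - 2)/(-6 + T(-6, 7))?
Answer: 369/55 ≈ 6.7091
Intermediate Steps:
y = 369/5 (y = -9*(43 - 2)/(-6 + 1) = -369/(-5) = -369*(-1)/5 = -9*(-41/5) = 369/5 ≈ 73.800)
y/(7 + (-1 + 3)²) = (369/5)/(7 + (-1 + 3)²) = (369/5)/(7 + 2²) = (369/5)/(7 + 4) = (369/5)/11 = (1/11)*(369/5) = 369/55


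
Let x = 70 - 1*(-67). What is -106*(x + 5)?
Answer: -15052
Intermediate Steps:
x = 137 (x = 70 + 67 = 137)
-106*(x + 5) = -106*(137 + 5) = -106*142 = -15052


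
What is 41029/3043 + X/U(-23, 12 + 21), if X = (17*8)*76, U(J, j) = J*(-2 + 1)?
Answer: 32396115/69989 ≈ 462.87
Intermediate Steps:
U(J, j) = -J (U(J, j) = J*(-1) = -J)
X = 10336 (X = 136*76 = 10336)
41029/3043 + X/U(-23, 12 + 21) = 41029/3043 + 10336/((-1*(-23))) = 41029*(1/3043) + 10336/23 = 41029/3043 + 10336*(1/23) = 41029/3043 + 10336/23 = 32396115/69989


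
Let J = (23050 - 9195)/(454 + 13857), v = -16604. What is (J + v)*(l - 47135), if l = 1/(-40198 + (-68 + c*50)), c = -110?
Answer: 512558985007081479/654957226 ≈ 7.8258e+8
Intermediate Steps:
J = 13855/14311 ≈ 0.96814
l = -1/45766 (l = 1/(-40198 + (-68 - 110*50)) = 1/(-40198 + (-68 - 5500)) = 1/(-40198 - 5568) = 1/(-45766) = -1/45766 ≈ -2.1850e-5)
(J + v)*(l - 47135) = (13855/14311 - 16604)*(-1/45766 - 47135) = -237605989/14311*(-2157180411/45766) = 512558985007081479/654957226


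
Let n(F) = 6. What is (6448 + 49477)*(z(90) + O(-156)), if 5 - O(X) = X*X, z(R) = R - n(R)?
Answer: -1356013475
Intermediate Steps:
z(R) = -6 + R (z(R) = R - 1*6 = R - 6 = -6 + R)
O(X) = 5 - X² (O(X) = 5 - X*X = 5 - X²)
(6448 + 49477)*(z(90) + O(-156)) = (6448 + 49477)*((-6 + 90) + (5 - 1*(-156)²)) = 55925*(84 + (5 - 1*24336)) = 55925*(84 + (5 - 24336)) = 55925*(84 - 24331) = 55925*(-24247) = -1356013475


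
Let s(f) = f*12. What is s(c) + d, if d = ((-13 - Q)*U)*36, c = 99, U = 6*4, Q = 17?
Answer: -24732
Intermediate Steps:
U = 24
s(f) = 12*f
d = -25920 (d = ((-13 - 1*17)*24)*36 = ((-13 - 17)*24)*36 = -30*24*36 = -720*36 = -25920)
s(c) + d = 12*99 - 25920 = 1188 - 25920 = -24732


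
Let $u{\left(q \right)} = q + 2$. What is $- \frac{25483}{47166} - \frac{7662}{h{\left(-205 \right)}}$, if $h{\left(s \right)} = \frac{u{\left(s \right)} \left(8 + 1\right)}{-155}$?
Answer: $- \frac{296621009}{455938} \approx -650.57$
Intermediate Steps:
$u{\left(q \right)} = 2 + q$
$h{\left(s \right)} = - \frac{18}{155} - \frac{9 s}{155}$ ($h{\left(s \right)} = \frac{\left(2 + s\right) \left(8 + 1\right)}{-155} = \left(2 + s\right) 9 \left(- \frac{1}{155}\right) = \left(18 + 9 s\right) \left(- \frac{1}{155}\right) = - \frac{18}{155} - \frac{9 s}{155}$)
$- \frac{25483}{47166} - \frac{7662}{h{\left(-205 \right)}} = - \frac{25483}{47166} - \frac{7662}{- \frac{18}{155} - - \frac{369}{31}} = \left(-25483\right) \frac{1}{47166} - \frac{7662}{- \frac{18}{155} + \frac{369}{31}} = - \frac{25483}{47166} - \frac{7662}{\frac{1827}{155}} = - \frac{25483}{47166} - \frac{395870}{609} = - \frac{296621009}{455938}$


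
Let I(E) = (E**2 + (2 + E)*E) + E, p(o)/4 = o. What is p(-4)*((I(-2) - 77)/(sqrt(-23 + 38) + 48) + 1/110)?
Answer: 1049896/41965 - 400*sqrt(15)/763 ≈ 22.988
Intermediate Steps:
p(o) = 4*o
I(E) = E + E**2 + E*(2 + E) (I(E) = (E**2 + E*(2 + E)) + E = E + E**2 + E*(2 + E))
p(-4)*((I(-2) - 77)/(sqrt(-23 + 38) + 48) + 1/110) = (4*(-4))*((-2*(3 + 2*(-2)) - 77)/(sqrt(-23 + 38) + 48) + 1/110) = -16*((-2*(3 - 4) - 77)/(sqrt(15) + 48) + 1/110) = -16*((-2*(-1) - 77)/(48 + sqrt(15)) + 1/110) = -16*((2 - 77)/(48 + sqrt(15)) + 1/110) = -16*(-75/(48 + sqrt(15)) + 1/110) = -16*(1/110 - 75/(48 + sqrt(15))) = -8/55 + 1200/(48 + sqrt(15))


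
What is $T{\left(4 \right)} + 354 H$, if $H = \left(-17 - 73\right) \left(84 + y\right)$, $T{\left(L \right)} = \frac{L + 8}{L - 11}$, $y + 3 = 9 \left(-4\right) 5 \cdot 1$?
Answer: $\frac{22078968}{7} \approx 3.1541 \cdot 10^{6}$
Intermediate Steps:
$y = -183$ ($y = -3 + 9 \left(-4\right) 5 \cdot 1 = -3 + 9 \left(\left(-20\right) 1\right) = -3 + 9 \left(-20\right) = -3 - 180 = -183$)
$T{\left(L \right)} = \frac{8 + L}{-11 + L}$
$H = 8910$ ($H = \left(-17 - 73\right) \left(84 - 183\right) = \left(-90\right) \left(-99\right) = 8910$)
$T{\left(4 \right)} + 354 H = \frac{8 + 4}{-11 + 4} + 354 \cdot 8910 = \frac{1}{-7} \cdot 12 + 3154140 = \left(- \frac{1}{7}\right) 12 + 3154140 = - \frac{12}{7} + 3154140 = \frac{22078968}{7}$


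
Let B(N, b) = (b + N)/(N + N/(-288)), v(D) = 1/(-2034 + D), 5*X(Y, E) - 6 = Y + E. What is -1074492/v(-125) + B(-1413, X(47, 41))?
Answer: 522645700850332/225295 ≈ 2.3198e+9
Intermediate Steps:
X(Y, E) = 6/5 + E/5 + Y/5 (X(Y, E) = 6/5 + (Y + E)/5 = 6/5 + (E + Y)/5 = 6/5 + (E/5 + Y/5) = 6/5 + E/5 + Y/5)
B(N, b) = 288*(N + b)/(287*N) (B(N, b) = (N + b)/(N + N*(-1/288)) = (N + b)/(N - N/288) = (N + b)/((287*N/288)) = (N + b)*(288/(287*N)) = 288*(N + b)/(287*N))
-1074492/v(-125) + B(-1413, X(47, 41)) = -1074492/(1/(-2034 - 125)) + (288/287)*(-1413 + (6/5 + (1/5)*41 + (1/5)*47))/(-1413) = -1074492/(1/(-2159)) + (288/287)*(-1/1413)*(-1413 + (6/5 + 41/5 + 47/5)) = -1074492/(-1/2159) + (288/287)*(-1/1413)*(-1413 + 94/5) = -1074492*(-2159) + (288/287)*(-1/1413)*(-6971/5) = 2319828228 + 223072/225295 = 522645700850332/225295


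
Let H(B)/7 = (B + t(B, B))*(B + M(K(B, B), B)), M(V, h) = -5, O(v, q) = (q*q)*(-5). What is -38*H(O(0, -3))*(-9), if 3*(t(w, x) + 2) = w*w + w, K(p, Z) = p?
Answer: -73376100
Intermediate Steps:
O(v, q) = -5*q² (O(v, q) = q²*(-5) = -5*q²)
t(w, x) = -2 + w/3 + w²/3 (t(w, x) = -2 + (w*w + w)/3 = -2 + (w² + w)/3 = -2 + (w + w²)/3 = -2 + (w/3 + w²/3) = -2 + w/3 + w²/3)
H(B) = 7*(-5 + B)*(-2 + B²/3 + 4*B/3) (H(B) = 7*((B + (-2 + B/3 + B²/3))*(B - 5)) = 7*((-2 + B²/3 + 4*B/3)*(-5 + B)) = 7*((-5 + B)*(-2 + B²/3 + 4*B/3)) = 7*(-5 + B)*(-2 + B²/3 + 4*B/3))
-38*H(O(0, -3))*(-9) = -38*(70 - (-910)*(-3)²/3 - 7*(-5*(-3)²)²/3 + 7*(-5*(-3)²)³/3)*(-9) = -38*(70 - (-910)*9/3 - 7*(-5*9)²/3 + 7*(-5*9)³/3)*(-9) = -38*(70 - 182/3*(-45) - 7/3*(-45)² + (7/3)*(-45)³)*(-9) = -38*(70 + 2730 - 7/3*2025 + (7/3)*(-91125))*(-9) = -38*(70 + 2730 - 4725 - 212625)*(-9) = -38*(-214550)*(-9) = 8152900*(-9) = -73376100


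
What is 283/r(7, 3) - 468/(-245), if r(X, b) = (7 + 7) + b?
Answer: 77291/4165 ≈ 18.557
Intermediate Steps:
r(X, b) = 14 + b
283/r(7, 3) - 468/(-245) = 283/(14 + 3) - 468/(-245) = 283/17 - 468*(-1/245) = 283*(1/17) + 468/245 = 283/17 + 468/245 = 77291/4165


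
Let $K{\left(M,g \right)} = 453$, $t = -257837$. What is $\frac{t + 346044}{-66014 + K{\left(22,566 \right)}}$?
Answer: $- \frac{88207}{65561} \approx -1.3454$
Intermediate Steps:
$\frac{t + 346044}{-66014 + K{\left(22,566 \right)}} = \frac{-257837 + 346044}{-66014 + 453} = \frac{88207}{-65561} = 88207 \left(- \frac{1}{65561}\right) = - \frac{88207}{65561}$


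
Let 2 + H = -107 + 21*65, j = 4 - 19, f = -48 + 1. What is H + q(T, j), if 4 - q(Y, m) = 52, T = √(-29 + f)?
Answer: 1208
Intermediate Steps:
f = -47
j = -15
H = 1256 (H = -2 + (-107 + 21*65) = -2 + (-107 + 1365) = -2 + 1258 = 1256)
T = 2*I*√19 (T = √(-29 - 47) = √(-76) = 2*I*√19 ≈ 8.7178*I)
q(Y, m) = -48 (q(Y, m) = 4 - 1*52 = 4 - 52 = -48)
H + q(T, j) = 1256 - 48 = 1208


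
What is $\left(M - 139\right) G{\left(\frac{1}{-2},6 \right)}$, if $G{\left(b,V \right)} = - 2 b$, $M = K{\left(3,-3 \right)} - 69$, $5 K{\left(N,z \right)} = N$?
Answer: $- \frac{1037}{5} \approx -207.4$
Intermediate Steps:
$K{\left(N,z \right)} = \frac{N}{5}$
$M = - \frac{342}{5}$ ($M = \frac{1}{5} \cdot 3 - 69 = \frac{3}{5} - 69 = - \frac{342}{5} \approx -68.4$)
$\left(M - 139\right) G{\left(\frac{1}{-2},6 \right)} = \left(- \frac{342}{5} - 139\right) \left(- \frac{2}{-2}\right) = - \frac{1037 \left(\left(-2\right) \left(- \frac{1}{2}\right)\right)}{5} = \left(- \frac{1037}{5}\right) 1 = - \frac{1037}{5}$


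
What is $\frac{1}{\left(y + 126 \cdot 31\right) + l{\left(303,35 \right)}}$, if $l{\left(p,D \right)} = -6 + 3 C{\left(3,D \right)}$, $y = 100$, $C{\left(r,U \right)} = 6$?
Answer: $\frac{1}{4018} \approx 0.00024888$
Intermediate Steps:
$l{\left(p,D \right)} = 12$ ($l{\left(p,D \right)} = -6 + 3 \cdot 6 = -6 + 18 = 12$)
$\frac{1}{\left(y + 126 \cdot 31\right) + l{\left(303,35 \right)}} = \frac{1}{\left(100 + 126 \cdot 31\right) + 12} = \frac{1}{\left(100 + 3906\right) + 12} = \frac{1}{4006 + 12} = \frac{1}{4018}$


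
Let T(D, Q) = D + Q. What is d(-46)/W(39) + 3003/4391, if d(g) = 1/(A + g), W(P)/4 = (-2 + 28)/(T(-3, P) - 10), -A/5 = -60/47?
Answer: 22159967/32704168 ≈ 0.67759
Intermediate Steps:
A = 300/47 (A = -(-300)/47 = -5*(-60/47) = 300/47 ≈ 6.3830)
W(P) = 104/(-13 + P) (W(P) = 4*((-2 + 28)/((-3 + P) - 10)) = 4*(26/(-13 + P)) = 104/(-13 + P))
d(g) = 1/(300/47 + g)
d(-46)/W(39) + 3003/4391 = (47/(300 + 47*(-46)))/((104/(-13 + 39))) + 3003/4391 = (47/(300 - 2162))/((104/26)) + 3003*(1/4391) = (47/(-1862))/((104*(1/26))) + 3003/4391 = (47*(-1/1862))/4 + 3003/4391 = -47/1862*1/4 + 3003/4391 = -47/7448 + 3003/4391 = 22159967/32704168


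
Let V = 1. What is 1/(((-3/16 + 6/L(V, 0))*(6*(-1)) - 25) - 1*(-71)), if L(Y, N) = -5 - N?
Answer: 40/2173 ≈ 0.018408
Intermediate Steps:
1/(((-3/16 + 6/L(V, 0))*(6*(-1)) - 25) - 1*(-71)) = 1/(((-3/16 + 6/(-5 - 1*0))*(6*(-1)) - 25) - 1*(-71)) = 1/(((-3*1/16 + 6/(-5 + 0))*(-6) - 25) + 71) = 1/(((-3/16 + 6/(-5))*(-6) - 25) + 71) = 1/(((-3/16 + 6*(-1/5))*(-6) - 25) + 71) = 1/(((-3/16 - 6/5)*(-6) - 25) + 71) = 1/((-111/80*(-6) - 25) + 71) = 1/((333/40 - 25) + 71) = 1/(-667/40 + 71) = 1/(2173/40) = 40/2173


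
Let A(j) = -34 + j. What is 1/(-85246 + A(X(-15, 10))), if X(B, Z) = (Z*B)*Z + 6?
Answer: -1/86774 ≈ -1.1524e-5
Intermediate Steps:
X(B, Z) = 6 + B*Z**2 (X(B, Z) = (B*Z)*Z + 6 = B*Z**2 + 6 = 6 + B*Z**2)
1/(-85246 + A(X(-15, 10))) = 1/(-85246 + (-34 + (6 - 15*10**2))) = 1/(-85246 + (-34 + (6 - 15*100))) = 1/(-85246 + (-34 + (6 - 1500))) = 1/(-85246 + (-34 - 1494)) = 1/(-85246 - 1528) = 1/(-86774) = -1/86774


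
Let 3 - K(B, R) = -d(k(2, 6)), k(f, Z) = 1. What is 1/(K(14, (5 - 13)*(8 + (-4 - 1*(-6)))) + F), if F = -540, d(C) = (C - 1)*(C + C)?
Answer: -1/537 ≈ -0.0018622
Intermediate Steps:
d(C) = 2*C*(-1 + C) (d(C) = (-1 + C)*(2*C) = 2*C*(-1 + C))
K(B, R) = 3 (K(B, R) = 3 - (-1)*2*1*(-1 + 1) = 3 - (-1)*2*1*0 = 3 - (-1)*0 = 3 - 1*0 = 3 + 0 = 3)
1/(K(14, (5 - 13)*(8 + (-4 - 1*(-6)))) + F) = 1/(3 - 540) = 1/(-537) = -1/537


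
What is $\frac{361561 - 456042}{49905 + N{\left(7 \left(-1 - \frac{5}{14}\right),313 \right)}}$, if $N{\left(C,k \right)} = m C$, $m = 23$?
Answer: $- \frac{188962}{99373} \approx -1.9015$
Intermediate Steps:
$N{\left(C,k \right)} = 23 C$
$\frac{361561 - 456042}{49905 + N{\left(7 \left(-1 - \frac{5}{14}\right),313 \right)}} = \frac{361561 - 456042}{49905 + 23 \cdot 7 \left(-1 - \frac{5}{14}\right)} = - \frac{94481}{49905 + 23 \cdot 7 \left(-1 - \frac{5}{14}\right)} = - \frac{94481}{49905 + 23 \cdot 7 \left(- \frac{19}{14}\right)} = - \frac{94481}{49905 + 23 \left(- \frac{19}{2}\right)} = - \frac{94481}{49905 - \frac{437}{2}} = - \frac{94481}{\frac{99373}{2}} = \left(-94481\right) \frac{2}{99373} = - \frac{188962}{99373}$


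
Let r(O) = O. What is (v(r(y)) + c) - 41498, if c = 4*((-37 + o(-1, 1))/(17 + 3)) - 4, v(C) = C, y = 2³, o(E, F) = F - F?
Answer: -207507/5 ≈ -41501.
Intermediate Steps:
o(E, F) = 0
y = 8
c = -57/5 (c = 4*((-37 + 0)/(17 + 3)) - 4 = 4*(-37/20) - 4 = -37/5 - 4 = -57/5 ≈ -11.400)
(v(r(y)) + c) - 41498 = (8 - 57/5) - 41498 = -17/5 - 41498 = -207507/5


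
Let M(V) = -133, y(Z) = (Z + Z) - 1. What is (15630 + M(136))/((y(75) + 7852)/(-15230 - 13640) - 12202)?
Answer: -447398390/352279741 ≈ -1.2700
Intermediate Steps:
y(Z) = -1 + 2*Z (y(Z) = 2*Z - 1 = -1 + 2*Z)
(15630 + M(136))/((y(75) + 7852)/(-15230 - 13640) - 12202) = (15630 - 133)/(((-1 + 2*75) + 7852)/(-15230 - 13640) - 12202) = 15497/(((-1 + 150) + 7852)/(-28870) - 12202) = 15497/((149 + 7852)*(-1/28870) - 12202) = 15497/(8001*(-1/28870) - 12202) = 15497/(-8001/28870 - 12202) = 15497/(-352279741/28870) = 15497*(-28870/352279741) = -447398390/352279741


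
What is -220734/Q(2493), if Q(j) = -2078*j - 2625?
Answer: 73578/1727693 ≈ 0.042587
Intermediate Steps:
Q(j) = -2625 - 2078*j
-220734/Q(2493) = -220734/(-2625 - 2078*2493) = -220734/(-2625 - 5180454) = -220734/(-5183079) = -220734*(-1/5183079) = 73578/1727693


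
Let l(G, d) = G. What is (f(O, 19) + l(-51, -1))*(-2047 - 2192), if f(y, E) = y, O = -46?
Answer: 411183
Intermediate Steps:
(f(O, 19) + l(-51, -1))*(-2047 - 2192) = (-46 - 51)*(-2047 - 2192) = -97*(-4239) = 411183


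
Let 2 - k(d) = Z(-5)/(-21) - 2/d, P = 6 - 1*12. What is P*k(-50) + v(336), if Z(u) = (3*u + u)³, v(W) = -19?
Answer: 394617/175 ≈ 2255.0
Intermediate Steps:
P = -6 (P = 6 - 12 = -6)
Z(u) = 64*u³ (Z(u) = (4*u)³ = 64*u³)
k(d) = -7958/21 + 2/d (k(d) = 2 - ((64*(-5)³)/(-21) - 2/d) = 2 - ((64*(-125))*(-1/21) - 2/d) = 2 - (-8000*(-1/21) - 2/d) = 2 - (8000/21 - 2/d) = 2 + (-8000/21 + 2/d) = -7958/21 + 2/d)
P*k(-50) + v(336) = -6*(-7958/21 + 2/(-50)) - 19 = -6*(-7958/21 + 2*(-1/50)) - 19 = -6*(-7958/21 - 1/25) - 19 = -6*(-198971/525) - 19 = 397942/175 - 19 = 394617/175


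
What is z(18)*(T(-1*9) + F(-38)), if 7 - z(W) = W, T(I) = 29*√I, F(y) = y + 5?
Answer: 363 - 957*I ≈ 363.0 - 957.0*I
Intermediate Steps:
F(y) = 5 + y
z(W) = 7 - W
z(18)*(T(-1*9) + F(-38)) = (7 - 1*18)*(29*√(-1*9) + (5 - 38)) = (7 - 18)*(29*√(-9) - 33) = -11*(29*(3*I) - 33) = -11*(87*I - 33) = -11*(-33 + 87*I) = 363 - 957*I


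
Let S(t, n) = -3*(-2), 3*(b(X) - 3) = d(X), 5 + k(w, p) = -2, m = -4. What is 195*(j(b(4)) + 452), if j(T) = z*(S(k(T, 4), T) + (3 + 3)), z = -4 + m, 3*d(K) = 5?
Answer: 69420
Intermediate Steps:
d(K) = 5/3 (d(K) = (⅓)*5 = 5/3)
k(w, p) = -7 (k(w, p) = -5 - 2 = -7)
b(X) = 32/9 (b(X) = 3 + (⅓)*(5/3) = 3 + 5/9 = 32/9)
S(t, n) = 6
z = -8 (z = -4 - 4 = -8)
j(T) = -96 (j(T) = -8*(6 + (3 + 3)) = -8*(6 + 6) = -8*12 = -96)
195*(j(b(4)) + 452) = 195*(-96 + 452) = 195*356 = 69420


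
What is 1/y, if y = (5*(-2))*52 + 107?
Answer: -1/413 ≈ -0.0024213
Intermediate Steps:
y = -413 (y = -10*52 + 107 = -520 + 107 = -413)
1/y = 1/(-413) = -1/413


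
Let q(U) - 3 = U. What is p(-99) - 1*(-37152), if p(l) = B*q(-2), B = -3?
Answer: 37149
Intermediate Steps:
q(U) = 3 + U
p(l) = -3 (p(l) = -3*(3 - 2) = -3*1 = -3)
p(-99) - 1*(-37152) = -3 - 1*(-37152) = -3 + 37152 = 37149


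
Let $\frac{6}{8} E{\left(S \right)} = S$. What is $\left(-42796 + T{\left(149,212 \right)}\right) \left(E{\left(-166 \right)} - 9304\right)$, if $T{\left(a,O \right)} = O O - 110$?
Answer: $- \frac{58237888}{3} \approx -1.9413 \cdot 10^{7}$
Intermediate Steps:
$E{\left(S \right)} = \frac{4 S}{3}$
$T{\left(a,O \right)} = -110 + O^{2}$ ($T{\left(a,O \right)} = O^{2} - 110 = -110 + O^{2}$)
$\left(-42796 + T{\left(149,212 \right)}\right) \left(E{\left(-166 \right)} - 9304\right) = \left(-42796 - \left(110 - 212^{2}\right)\right) \left(\frac{4}{3} \left(-166\right) - 9304\right) = \left(-42796 + \left(-110 + 44944\right)\right) \left(- \frac{664}{3} - 9304\right) = \left(-42796 + 44834\right) \left(- \frac{28576}{3}\right) = 2038 \left(- \frac{28576}{3}\right) = - \frac{58237888}{3}$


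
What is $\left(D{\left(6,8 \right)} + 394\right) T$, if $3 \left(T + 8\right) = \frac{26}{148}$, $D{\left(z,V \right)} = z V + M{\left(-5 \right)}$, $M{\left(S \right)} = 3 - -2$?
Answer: $- \frac{262687}{74} \approx -3549.8$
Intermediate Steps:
$M{\left(S \right)} = 5$ ($M{\left(S \right)} = 3 + 2 = 5$)
$D{\left(z,V \right)} = 5 + V z$ ($D{\left(z,V \right)} = z V + 5 = V z + 5 = 5 + V z$)
$T = - \frac{1763}{222}$ ($T = -8 + \frac{26 \cdot \frac{1}{148}}{3} = -8 + \frac{1}{3} \cdot \frac{13}{74} = -8 + \frac{13}{222} = - \frac{1763}{222} \approx -7.9414$)
$\left(D{\left(6,8 \right)} + 394\right) T = \left(\left(5 + 8 \cdot 6\right) + 394\right) \left(- \frac{1763}{222}\right) = \left(\left(5 + 48\right) + 394\right) \left(- \frac{1763}{222}\right) = \left(53 + 394\right) \left(- \frac{1763}{222}\right) = 447 \left(- \frac{1763}{222}\right) = - \frac{262687}{74}$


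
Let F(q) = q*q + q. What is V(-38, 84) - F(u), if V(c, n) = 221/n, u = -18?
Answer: -25483/84 ≈ -303.37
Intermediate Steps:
F(q) = q + q**2 (F(q) = q**2 + q = q + q**2)
V(-38, 84) - F(u) = 221/84 - (-18)*(1 - 18) = 221*(1/84) - (-18)*(-17) = 221/84 - 1*306 = 221/84 - 306 = -25483/84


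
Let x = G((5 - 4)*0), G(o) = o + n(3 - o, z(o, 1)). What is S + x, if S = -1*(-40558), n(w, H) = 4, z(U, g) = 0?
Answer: 40562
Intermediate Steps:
G(o) = 4 + o (G(o) = o + 4 = 4 + o)
S = 40558
x = 4 (x = 4 + (5 - 4)*0 = 4 + 1*0 = 4 + 0 = 4)
S + x = 40558 + 4 = 40562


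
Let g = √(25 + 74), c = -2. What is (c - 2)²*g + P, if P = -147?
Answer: -147 + 48*√11 ≈ 12.198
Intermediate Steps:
g = 3*√11 (g = √99 = 3*√11 ≈ 9.9499)
(c - 2)²*g + P = (-2 - 2)²*(3*√11) - 147 = (-4)²*(3*√11) - 147 = 16*(3*√11) - 147 = 48*√11 - 147 = -147 + 48*√11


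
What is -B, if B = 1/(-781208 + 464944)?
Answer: 1/316264 ≈ 3.1619e-6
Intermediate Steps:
B = -1/316264 (B = 1/(-316264) = -1/316264 ≈ -3.1619e-6)
-B = -1*(-1/316264) = 1/316264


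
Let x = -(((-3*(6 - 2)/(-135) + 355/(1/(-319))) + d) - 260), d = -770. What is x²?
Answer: 26443979501641/2025 ≈ 1.3059e+10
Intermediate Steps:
x = 5142371/45 (x = -(((-3*(6 - 2)/(-135) + 355/(1/(-319))) - 770) - 260) = -(((-3*4*(-1/135) + 355/(-1/319)) - 770) - 260) = -(((-12*(-1/135) + 355*(-319)) - 770) - 260) = -(((4/45 - 113245) - 770) - 260) = -((-5096021/45 - 770) - 260) = -(-5130671/45 - 260) = -1*(-5142371/45) = 5142371/45 ≈ 1.1427e+5)
x² = (5142371/45)² = 26443979501641/2025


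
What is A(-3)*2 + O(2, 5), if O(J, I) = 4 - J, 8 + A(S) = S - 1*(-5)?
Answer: -10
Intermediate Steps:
A(S) = -3 + S (A(S) = -8 + (S - 1*(-5)) = -8 + (S + 5) = -8 + (5 + S) = -3 + S)
A(-3)*2 + O(2, 5) = (-3 - 3)*2 + (4 - 1*2) = -6*2 + (4 - 2) = -12 + 2 = -10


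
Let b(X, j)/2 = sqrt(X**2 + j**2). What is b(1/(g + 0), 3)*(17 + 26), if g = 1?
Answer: 86*sqrt(10) ≈ 271.96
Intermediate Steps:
b(X, j) = 2*sqrt(X**2 + j**2)
b(1/(g + 0), 3)*(17 + 26) = (2*sqrt((1/(1 + 0))**2 + 3**2))*(17 + 26) = (2*sqrt((1/1)**2 + 9))*43 = (2*sqrt(1**2 + 9))*43 = (2*sqrt(1 + 9))*43 = (2*sqrt(10))*43 = 86*sqrt(10)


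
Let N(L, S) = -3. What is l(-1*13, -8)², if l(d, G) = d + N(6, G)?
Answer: 256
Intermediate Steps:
l(d, G) = -3 + d (l(d, G) = d - 3 = -3 + d)
l(-1*13, -8)² = (-3 - 1*13)² = (-3 - 13)² = (-16)² = 256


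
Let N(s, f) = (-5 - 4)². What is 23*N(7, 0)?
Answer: 1863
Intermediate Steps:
N(s, f) = 81 (N(s, f) = (-9)² = 81)
23*N(7, 0) = 23*81 = 1863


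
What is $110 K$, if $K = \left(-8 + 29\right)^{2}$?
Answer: $48510$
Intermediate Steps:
$K = 441$ ($K = 21^{2} = 441$)
$110 K = 110 \cdot 441 = 48510$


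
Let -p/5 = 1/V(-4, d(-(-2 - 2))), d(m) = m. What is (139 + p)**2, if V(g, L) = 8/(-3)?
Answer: 1270129/64 ≈ 19846.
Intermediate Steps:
V(g, L) = -8/3 (V(g, L) = 8*(-1/3) = -8/3)
p = 15/8 (p = -5/(-8/3) = -5*(-3/8) = 15/8 ≈ 1.8750)
(139 + p)**2 = (139 + 15/8)**2 = (1127/8)**2 = 1270129/64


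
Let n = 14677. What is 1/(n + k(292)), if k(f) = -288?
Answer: 1/14389 ≈ 6.9498e-5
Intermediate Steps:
1/(n + k(292)) = 1/(14677 - 288) = 1/14389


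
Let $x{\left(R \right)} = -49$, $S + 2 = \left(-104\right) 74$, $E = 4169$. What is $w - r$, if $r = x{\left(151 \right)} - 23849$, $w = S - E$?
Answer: $12031$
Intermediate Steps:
$S = -7698$ ($S = -2 - 7696 = -7698$)
$w = -11867$ ($w = -7698 - 4169 = -11867$)
$r = -23898$ ($r = -49 - 23849 = -23898$)
$w - r = -11867 - -23898 = -11867 + 23898 = 12031$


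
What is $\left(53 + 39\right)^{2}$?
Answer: $8464$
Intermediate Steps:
$\left(53 + 39\right)^{2} = 92^{2} = 8464$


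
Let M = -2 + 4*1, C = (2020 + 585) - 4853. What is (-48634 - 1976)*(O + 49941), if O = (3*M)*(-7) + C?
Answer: -2411617110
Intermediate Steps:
C = -2248 (C = 2605 - 4853 = -2248)
M = 2 (M = -2 + 4 = 2)
O = -2290 (O = (3*2)*(-7) - 2248 = 6*(-7) - 2248 = -42 - 2248 = -2290)
(-48634 - 1976)*(O + 49941) = (-48634 - 1976)*(-2290 + 49941) = -50610*47651 = -2411617110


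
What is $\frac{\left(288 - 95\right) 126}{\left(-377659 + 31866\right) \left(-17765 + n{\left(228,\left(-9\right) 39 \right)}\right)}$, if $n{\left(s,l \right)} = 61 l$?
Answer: $\frac{1737}{967627612} \approx 1.7951 \cdot 10^{-6}$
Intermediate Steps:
$\frac{\left(288 - 95\right) 126}{\left(-377659 + 31866\right) \left(-17765 + n{\left(228,\left(-9\right) 39 \right)}\right)} = \frac{\left(288 - 95\right) 126}{\left(-377659 + 31866\right) \left(-17765 + 61 \left(\left(-9\right) 39\right)\right)} = \frac{193 \cdot 126}{\left(-345793\right) \left(-17765 + 61 \left(-351\right)\right)} = \frac{24318}{\left(-345793\right) \left(-17765 - 21411\right)} = \frac{24318}{\left(-345793\right) \left(-39176\right)} = \frac{24318}{13546786568} = 24318 \cdot \frac{1}{13546786568} = \frac{1737}{967627612}$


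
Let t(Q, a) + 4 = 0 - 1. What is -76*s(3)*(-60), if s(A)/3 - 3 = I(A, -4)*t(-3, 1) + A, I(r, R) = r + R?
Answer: 150480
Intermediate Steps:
t(Q, a) = -5 (t(Q, a) = -4 + (0 - 1) = -4 - 1 = -5)
I(r, R) = R + r
s(A) = 69 - 12*A (s(A) = 9 + 3*((-4 + A)*(-5) + A) = 9 + 3*((20 - 5*A) + A) = 9 + 3*(20 - 4*A) = 9 + (60 - 12*A) = 69 - 12*A)
-76*s(3)*(-60) = -76*(69 - 12*3)*(-60) = -76*(69 - 36)*(-60) = -76*33*(-60) = -2508*(-60) = 150480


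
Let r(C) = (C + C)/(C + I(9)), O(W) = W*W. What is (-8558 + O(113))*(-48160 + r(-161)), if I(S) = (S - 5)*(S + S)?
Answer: -18048000698/89 ≈ -2.0279e+8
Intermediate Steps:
O(W) = W**2
I(S) = 2*S*(-5 + S) (I(S) = (-5 + S)*(2*S) = 2*S*(-5 + S))
r(C) = 2*C/(72 + C) (r(C) = (C + C)/(C + 2*9*(-5 + 9)) = (2*C)/(C + 2*9*4) = (2*C)/(C + 72) = (2*C)/(72 + C) = 2*C/(72 + C))
(-8558 + O(113))*(-48160 + r(-161)) = (-8558 + 113**2)*(-48160 + 2*(-161)/(72 - 161)) = (-8558 + 12769)*(-48160 + 2*(-161)/(-89)) = 4211*(-48160 + 2*(-161)*(-1/89)) = 4211*(-48160 + 322/89) = 4211*(-4285918/89) = -18048000698/89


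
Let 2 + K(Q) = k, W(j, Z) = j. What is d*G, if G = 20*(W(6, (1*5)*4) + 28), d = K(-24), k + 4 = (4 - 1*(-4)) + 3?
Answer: 3400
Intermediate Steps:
k = 7 (k = -4 + ((4 - 1*(-4)) + 3) = -4 + ((4 + 4) + 3) = -4 + (8 + 3) = -4 + 11 = 7)
K(Q) = 5 (K(Q) = -2 + 7 = 5)
d = 5
G = 680 (G = 20*(6 + 28) = 20*34 = 680)
d*G = 5*680 = 3400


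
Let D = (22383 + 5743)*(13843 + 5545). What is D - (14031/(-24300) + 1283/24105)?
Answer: 2366032058617573/4338900 ≈ 5.4531e+8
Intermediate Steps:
D = 545306888 (D = 28126*19388 = 545306888)
D - (14031/(-24300) + 1283/24105) = 545306888 - (14031/(-24300) + 1283/24105) = 545306888 - (14031*(-1/24300) + 1283*(1/24105)) = 545306888 - (-1559/2700 + 1283/24105) = 545306888 - 1*(-2274373/4338900) = 545306888 + 2274373/4338900 = 2366032058617573/4338900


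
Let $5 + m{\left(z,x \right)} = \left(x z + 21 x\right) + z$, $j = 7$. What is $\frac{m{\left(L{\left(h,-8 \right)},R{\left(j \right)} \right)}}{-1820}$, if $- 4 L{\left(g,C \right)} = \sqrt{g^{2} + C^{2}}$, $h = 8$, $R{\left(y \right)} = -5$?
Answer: $\frac{11}{182} - \frac{2 \sqrt{2}}{455} \approx 0.054223$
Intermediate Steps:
$L{\left(g,C \right)} = - \frac{\sqrt{C^{2} + g^{2}}}{4}$ ($L{\left(g,C \right)} = - \frac{\sqrt{g^{2} + C^{2}}}{4} = - \frac{\sqrt{C^{2} + g^{2}}}{4}$)
$m{\left(z,x \right)} = -5 + z + 21 x + x z$ ($m{\left(z,x \right)} = -5 + \left(\left(x z + 21 x\right) + z\right) = -5 + \left(\left(21 x + x z\right) + z\right) = -5 + \left(z + 21 x + x z\right) = -5 + z + 21 x + x z$)
$\frac{m{\left(L{\left(h,-8 \right)},R{\left(j \right)} \right)}}{-1820} = \frac{-5 - \frac{\sqrt{\left(-8\right)^{2} + 8^{2}}}{4} + 21 \left(-5\right) - 5 \left(- \frac{\sqrt{\left(-8\right)^{2} + 8^{2}}}{4}\right)}{-1820} = \left(-5 - \frac{\sqrt{64 + 64}}{4} - 105 - 5 \left(- \frac{\sqrt{64 + 64}}{4}\right)\right) \left(- \frac{1}{1820}\right) = \left(-5 - \frac{\sqrt{128}}{4} - 105 - 5 \left(- \frac{\sqrt{128}}{4}\right)\right) \left(- \frac{1}{1820}\right) = \left(-5 - \frac{8 \sqrt{2}}{4} - 105 - 5 \left(- \frac{8 \sqrt{2}}{4}\right)\right) \left(- \frac{1}{1820}\right) = \left(-5 - 2 \sqrt{2} - 105 - 5 \left(- 2 \sqrt{2}\right)\right) \left(- \frac{1}{1820}\right) = \left(-5 - 2 \sqrt{2} - 105 + 10 \sqrt{2}\right) \left(- \frac{1}{1820}\right) = \left(-110 + 8 \sqrt{2}\right) \left(- \frac{1}{1820}\right) = \frac{11}{182} - \frac{2 \sqrt{2}}{455}$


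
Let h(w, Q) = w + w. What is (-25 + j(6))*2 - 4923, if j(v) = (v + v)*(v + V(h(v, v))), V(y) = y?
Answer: -4541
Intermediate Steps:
h(w, Q) = 2*w
j(v) = 6*v² (j(v) = (v + v)*(v + 2*v) = (2*v)*(3*v) = 6*v²)
(-25 + j(6))*2 - 4923 = (-25 + 6*6²)*2 - 4923 = (-25 + 6*36)*2 - 4923 = (-25 + 216)*2 - 4923 = 191*2 - 4923 = 382 - 4923 = -4541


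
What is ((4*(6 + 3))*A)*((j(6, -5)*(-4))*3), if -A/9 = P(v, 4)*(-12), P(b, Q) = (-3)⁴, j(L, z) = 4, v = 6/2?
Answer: -15116544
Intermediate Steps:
v = 3 (v = 6*(½) = 3)
P(b, Q) = 81
A = 8748 (A = -729*(-12) = -9*(-972) = 8748)
((4*(6 + 3))*A)*((j(6, -5)*(-4))*3) = ((4*(6 + 3))*8748)*((4*(-4))*3) = ((4*9)*8748)*(-16*3) = (36*8748)*(-48) = 314928*(-48) = -15116544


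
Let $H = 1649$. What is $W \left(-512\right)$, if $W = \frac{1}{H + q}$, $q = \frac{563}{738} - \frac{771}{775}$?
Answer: $- \frac{292838400}{943012877} \approx -0.31053$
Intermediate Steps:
$q = - \frac{132673}{571950}$ ($q = 563 \cdot \frac{1}{738} - \frac{771}{775} = \frac{563}{738} - \frac{771}{775} = - \frac{132673}{571950} \approx -0.23197$)
$W = \frac{571950}{943012877}$ ($W = \frac{1}{1649 - \frac{132673}{571950}} = \frac{1}{\frac{943012877}{571950}} = \frac{571950}{943012877} \approx 0.00060651$)
$W \left(-512\right) = \frac{571950}{943012877} \left(-512\right) = - \frac{292838400}{943012877}$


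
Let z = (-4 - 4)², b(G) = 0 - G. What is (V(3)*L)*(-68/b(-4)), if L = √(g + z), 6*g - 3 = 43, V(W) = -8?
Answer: 136*√645/3 ≈ 1151.3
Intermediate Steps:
b(G) = -G
g = 23/3 (g = ½ + (⅙)*43 = ½ + 43/6 = 23/3 ≈ 7.6667)
z = 64 (z = (-8)² = 64)
L = √645/3 (L = √(23/3 + 64) = √(215/3) = √645/3 ≈ 8.4656)
(V(3)*L)*(-68/b(-4)) = (-8*√645/3)*(-68/((-1*(-4)))) = (-8*√645/3)*(-68/4) = (-8*√645/3)*(-68*¼) = -8*√645/3*(-17) = 136*√645/3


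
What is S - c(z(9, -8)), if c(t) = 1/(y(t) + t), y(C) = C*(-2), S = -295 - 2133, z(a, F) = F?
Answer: -19425/8 ≈ -2428.1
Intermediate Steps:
S = -2428
y(C) = -2*C
c(t) = -1/t (c(t) = 1/(-2*t + t) = 1/(-t) = -1/t)
S - c(z(9, -8)) = -2428 - (-1)/(-8) = -2428 - (-1)*(-1)/8 = -2428 - 1*⅛ = -2428 - ⅛ = -19425/8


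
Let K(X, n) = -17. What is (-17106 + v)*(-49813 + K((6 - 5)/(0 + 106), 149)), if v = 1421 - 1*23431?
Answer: 1949150280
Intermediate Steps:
v = -22010 (v = 1421 - 23431 = -22010)
(-17106 + v)*(-49813 + K((6 - 5)/(0 + 106), 149)) = (-17106 - 22010)*(-49813 - 17) = -39116*(-49830) = 1949150280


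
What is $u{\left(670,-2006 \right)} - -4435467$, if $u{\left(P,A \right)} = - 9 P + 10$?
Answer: $4429447$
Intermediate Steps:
$u{\left(P,A \right)} = 10 - 9 P$
$u{\left(670,-2006 \right)} - -4435467 = \left(10 - 6030\right) - -4435467 = \left(10 - 6030\right) + 4435467 = -6020 + 4435467 = 4429447$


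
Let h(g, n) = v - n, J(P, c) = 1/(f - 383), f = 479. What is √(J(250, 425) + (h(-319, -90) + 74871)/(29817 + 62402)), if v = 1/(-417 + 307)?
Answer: √12199264689104790/121729080 ≈ 0.90734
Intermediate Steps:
J(P, c) = 1/96 (J(P, c) = 1/(479 - 383) = 1/96)
v = -1/110 (v = 1/(-110) = -1/110 ≈ -0.0090909)
h(g, n) = -1/110 - n
√(J(250, 425) + (h(-319, -90) + 74871)/(29817 + 62402)) = √(1/96 + ((-1/110 - 1*(-90)) + 74871)/(29817 + 62402)) = √(1/96 + ((-1/110 + 90) + 74871)/92219) = √(1/96 + (9899/110 + 74871)*(1/92219)) = √(1/96 + (8245709/110)*(1/92219)) = √(1/96 + 8245709/10144090) = √(400866077/486916320) = √12199264689104790/121729080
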